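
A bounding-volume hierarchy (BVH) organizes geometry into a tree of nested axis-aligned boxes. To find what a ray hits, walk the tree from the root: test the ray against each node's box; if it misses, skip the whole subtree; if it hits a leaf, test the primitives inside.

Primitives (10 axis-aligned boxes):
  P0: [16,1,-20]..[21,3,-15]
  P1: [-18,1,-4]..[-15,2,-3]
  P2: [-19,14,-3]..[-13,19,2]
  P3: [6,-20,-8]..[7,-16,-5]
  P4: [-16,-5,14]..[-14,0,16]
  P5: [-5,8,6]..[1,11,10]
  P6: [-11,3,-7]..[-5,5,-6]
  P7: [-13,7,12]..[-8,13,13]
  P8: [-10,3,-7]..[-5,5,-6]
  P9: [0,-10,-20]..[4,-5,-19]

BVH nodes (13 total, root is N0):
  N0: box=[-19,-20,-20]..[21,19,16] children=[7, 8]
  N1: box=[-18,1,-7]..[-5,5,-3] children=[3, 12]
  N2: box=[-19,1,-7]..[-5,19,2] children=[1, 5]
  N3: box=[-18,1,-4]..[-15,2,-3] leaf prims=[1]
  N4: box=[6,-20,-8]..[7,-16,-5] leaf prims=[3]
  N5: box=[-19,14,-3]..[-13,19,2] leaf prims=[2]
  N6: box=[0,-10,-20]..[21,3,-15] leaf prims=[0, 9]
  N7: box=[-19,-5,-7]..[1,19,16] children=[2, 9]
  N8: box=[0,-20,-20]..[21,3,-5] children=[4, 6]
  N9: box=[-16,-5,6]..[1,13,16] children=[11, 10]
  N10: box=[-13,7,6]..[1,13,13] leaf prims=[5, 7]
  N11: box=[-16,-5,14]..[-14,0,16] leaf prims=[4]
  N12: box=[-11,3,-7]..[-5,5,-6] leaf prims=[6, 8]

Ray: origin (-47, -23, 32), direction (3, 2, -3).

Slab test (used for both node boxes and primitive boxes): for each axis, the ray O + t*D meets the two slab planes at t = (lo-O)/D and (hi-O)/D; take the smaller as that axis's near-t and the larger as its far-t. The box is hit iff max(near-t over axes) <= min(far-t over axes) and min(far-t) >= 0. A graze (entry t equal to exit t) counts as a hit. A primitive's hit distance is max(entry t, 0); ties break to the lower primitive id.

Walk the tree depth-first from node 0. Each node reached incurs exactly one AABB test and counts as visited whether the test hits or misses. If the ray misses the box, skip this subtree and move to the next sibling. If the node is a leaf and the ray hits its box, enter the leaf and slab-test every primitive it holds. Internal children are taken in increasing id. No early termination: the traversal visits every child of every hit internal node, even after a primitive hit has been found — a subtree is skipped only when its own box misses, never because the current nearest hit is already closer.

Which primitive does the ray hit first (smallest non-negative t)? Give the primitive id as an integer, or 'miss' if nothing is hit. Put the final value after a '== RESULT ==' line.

Traverse from the root:
N0 x:[28/3,68/3] y:[3/2,21] z:[16/3,52/3] -> hit [28/3,52/3], descend [7, 8]
  N7 x:[28/3,16] y:[9,21] z:[16/3,13] -> hit [28/3,13], descend [2, 9]
    N2 x:[28/3,14] y:[12,21] z:[10,13] -> hit [12,13], descend [1, 5]
      N1 x:[29/3,14] y:[12,14] z:[35/3,13] -> hit [12,13], descend [3, 12]
        N3 x:[29/3,32/3] y:[12,25/2] z:[35/3,12] -> miss, prune
        N12 x:[12,14] y:[13,14] z:[38/3,13] -> hit [13,13] leaf, test {P6@t=13, P8@t=13}
      N5 x:[28/3,34/3] y:[37/2,21] z:[10,35/3] -> miss, prune
    N9 x:[31/3,16] y:[9,18] z:[16/3,26/3] -> miss, prune
  N8 x:[47/3,68/3] y:[3/2,13] z:[37/3,52/3] -> miss, prune

Visited [0, 7, 2, 1, 3, 12, 5, 9, 8]. Tests: 9 box, 1 leaf. Nearest: P6.

== RESULT ==
6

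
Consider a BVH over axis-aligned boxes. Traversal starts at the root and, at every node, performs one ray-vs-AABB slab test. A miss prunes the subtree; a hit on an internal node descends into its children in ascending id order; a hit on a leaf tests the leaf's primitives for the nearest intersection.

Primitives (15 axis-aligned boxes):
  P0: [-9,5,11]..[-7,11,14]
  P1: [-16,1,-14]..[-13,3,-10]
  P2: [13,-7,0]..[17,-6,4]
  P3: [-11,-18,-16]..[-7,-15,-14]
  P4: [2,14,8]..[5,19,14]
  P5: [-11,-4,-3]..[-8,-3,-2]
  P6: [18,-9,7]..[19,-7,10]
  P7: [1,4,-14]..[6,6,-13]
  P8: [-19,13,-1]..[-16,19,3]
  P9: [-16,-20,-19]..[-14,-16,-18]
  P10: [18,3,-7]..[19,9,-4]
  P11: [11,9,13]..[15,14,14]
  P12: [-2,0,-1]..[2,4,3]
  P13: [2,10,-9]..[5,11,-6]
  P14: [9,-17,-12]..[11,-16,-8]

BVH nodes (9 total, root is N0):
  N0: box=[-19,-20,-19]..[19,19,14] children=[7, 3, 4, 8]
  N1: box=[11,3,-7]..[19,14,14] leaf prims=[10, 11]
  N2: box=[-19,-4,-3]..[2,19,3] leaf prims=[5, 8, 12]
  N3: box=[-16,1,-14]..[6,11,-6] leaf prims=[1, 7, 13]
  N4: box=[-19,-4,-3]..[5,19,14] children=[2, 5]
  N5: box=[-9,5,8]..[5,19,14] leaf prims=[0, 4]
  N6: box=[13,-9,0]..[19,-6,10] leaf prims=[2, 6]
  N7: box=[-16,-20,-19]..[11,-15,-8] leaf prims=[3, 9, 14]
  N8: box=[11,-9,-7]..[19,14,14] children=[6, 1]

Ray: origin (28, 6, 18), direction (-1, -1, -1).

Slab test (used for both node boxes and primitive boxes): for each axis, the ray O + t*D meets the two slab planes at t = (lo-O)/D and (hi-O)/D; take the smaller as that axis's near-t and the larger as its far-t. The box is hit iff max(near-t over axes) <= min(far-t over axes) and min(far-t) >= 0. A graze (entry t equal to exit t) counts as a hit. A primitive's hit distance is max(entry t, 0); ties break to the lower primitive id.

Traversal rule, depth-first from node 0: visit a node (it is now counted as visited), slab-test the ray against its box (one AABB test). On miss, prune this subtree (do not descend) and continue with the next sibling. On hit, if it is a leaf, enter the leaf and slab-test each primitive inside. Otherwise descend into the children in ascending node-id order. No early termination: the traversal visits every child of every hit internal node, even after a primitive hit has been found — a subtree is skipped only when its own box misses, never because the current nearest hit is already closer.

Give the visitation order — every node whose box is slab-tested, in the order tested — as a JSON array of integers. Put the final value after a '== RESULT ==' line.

Trace the traversal:
N0 x:[9,47] y:[-13,26] z:[4,37] -> hit [9,26], descend [3, 4, 7, 8]
  N3 x:[22,44] y:[-5,5] z:[24,32] -> miss, prune
  N4 x:[23,47] y:[-13,10] z:[4,21] -> miss, prune
  N7 x:[17,44] y:[21,26] z:[26,37] -> hit [26,26] leaf, test {P3(miss), P9(miss), P14(miss)}
  N8 x:[9,17] y:[-8,15] z:[4,25] -> hit [9,15], descend [1, 6]
    N1 x:[9,17] y:[-8,3] z:[4,25] -> miss, prune
    N6 x:[9,15] y:[12,15] z:[8,18] -> hit [12,15] leaf, test {P2(miss), P6(miss)}

Visited [0, 3, 4, 7, 8, 1, 6]. Tests: 7 box, 2 leaf. Nearest: miss.

== RESULT ==
[0, 3, 4, 7, 8, 1, 6]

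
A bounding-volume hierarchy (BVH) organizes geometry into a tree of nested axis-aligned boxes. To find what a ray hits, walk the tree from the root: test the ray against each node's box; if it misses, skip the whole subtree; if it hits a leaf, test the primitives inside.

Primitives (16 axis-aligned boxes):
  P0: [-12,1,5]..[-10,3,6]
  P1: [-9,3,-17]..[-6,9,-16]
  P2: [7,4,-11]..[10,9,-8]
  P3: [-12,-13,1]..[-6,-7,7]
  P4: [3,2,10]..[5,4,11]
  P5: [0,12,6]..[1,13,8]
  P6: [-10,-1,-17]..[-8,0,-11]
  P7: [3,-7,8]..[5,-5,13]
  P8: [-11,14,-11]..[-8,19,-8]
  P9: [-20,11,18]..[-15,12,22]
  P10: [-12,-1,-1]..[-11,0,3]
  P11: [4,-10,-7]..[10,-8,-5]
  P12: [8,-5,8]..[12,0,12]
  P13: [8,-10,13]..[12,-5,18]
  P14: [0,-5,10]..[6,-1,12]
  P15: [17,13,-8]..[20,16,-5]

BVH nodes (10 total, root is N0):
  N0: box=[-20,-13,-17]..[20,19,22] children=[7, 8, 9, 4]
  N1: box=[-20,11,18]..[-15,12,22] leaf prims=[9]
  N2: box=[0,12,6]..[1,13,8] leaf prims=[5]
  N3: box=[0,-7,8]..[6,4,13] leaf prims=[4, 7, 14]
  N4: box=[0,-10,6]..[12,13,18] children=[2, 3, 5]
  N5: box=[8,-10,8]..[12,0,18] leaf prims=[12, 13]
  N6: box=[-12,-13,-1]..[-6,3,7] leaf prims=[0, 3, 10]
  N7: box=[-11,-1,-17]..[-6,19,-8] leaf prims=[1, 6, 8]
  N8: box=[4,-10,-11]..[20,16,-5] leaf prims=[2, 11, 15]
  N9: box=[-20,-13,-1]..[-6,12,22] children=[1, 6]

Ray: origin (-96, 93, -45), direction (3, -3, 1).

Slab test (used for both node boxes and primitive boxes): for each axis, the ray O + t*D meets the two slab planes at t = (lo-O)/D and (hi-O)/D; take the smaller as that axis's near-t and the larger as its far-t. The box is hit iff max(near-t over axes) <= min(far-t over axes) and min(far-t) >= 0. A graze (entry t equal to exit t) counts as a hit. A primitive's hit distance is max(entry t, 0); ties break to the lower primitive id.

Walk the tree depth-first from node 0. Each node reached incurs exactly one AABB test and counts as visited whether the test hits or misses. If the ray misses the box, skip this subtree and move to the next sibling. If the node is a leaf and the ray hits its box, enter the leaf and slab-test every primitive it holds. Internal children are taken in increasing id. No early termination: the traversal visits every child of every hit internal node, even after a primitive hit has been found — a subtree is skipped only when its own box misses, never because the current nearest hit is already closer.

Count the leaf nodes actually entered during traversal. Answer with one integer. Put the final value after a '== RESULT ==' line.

Walk:
N0 x:[76/3,116/3] y:[74/3,106/3] z:[28,67] -> hit [28,106/3], descend [4, 7, 8, 9]
  N4 x:[32,36] y:[80/3,103/3] z:[51,63] -> miss, prune
  N7 x:[85/3,30] y:[74/3,94/3] z:[28,37] -> hit [85/3,30] leaf, test {P1@t=29, P6(miss), P8(miss)}
  N8 x:[100/3,116/3] y:[77/3,103/3] z:[34,40] -> hit [34,103/3] leaf, test {P2(miss), P11(miss), P15(miss)}
  N9 x:[76/3,30] y:[27,106/3] z:[44,67] -> miss, prune

order=[0, 4, 7, 8, 9]  |boxes|=5  |leaves|=2  hit=P1

== RESULT ==
2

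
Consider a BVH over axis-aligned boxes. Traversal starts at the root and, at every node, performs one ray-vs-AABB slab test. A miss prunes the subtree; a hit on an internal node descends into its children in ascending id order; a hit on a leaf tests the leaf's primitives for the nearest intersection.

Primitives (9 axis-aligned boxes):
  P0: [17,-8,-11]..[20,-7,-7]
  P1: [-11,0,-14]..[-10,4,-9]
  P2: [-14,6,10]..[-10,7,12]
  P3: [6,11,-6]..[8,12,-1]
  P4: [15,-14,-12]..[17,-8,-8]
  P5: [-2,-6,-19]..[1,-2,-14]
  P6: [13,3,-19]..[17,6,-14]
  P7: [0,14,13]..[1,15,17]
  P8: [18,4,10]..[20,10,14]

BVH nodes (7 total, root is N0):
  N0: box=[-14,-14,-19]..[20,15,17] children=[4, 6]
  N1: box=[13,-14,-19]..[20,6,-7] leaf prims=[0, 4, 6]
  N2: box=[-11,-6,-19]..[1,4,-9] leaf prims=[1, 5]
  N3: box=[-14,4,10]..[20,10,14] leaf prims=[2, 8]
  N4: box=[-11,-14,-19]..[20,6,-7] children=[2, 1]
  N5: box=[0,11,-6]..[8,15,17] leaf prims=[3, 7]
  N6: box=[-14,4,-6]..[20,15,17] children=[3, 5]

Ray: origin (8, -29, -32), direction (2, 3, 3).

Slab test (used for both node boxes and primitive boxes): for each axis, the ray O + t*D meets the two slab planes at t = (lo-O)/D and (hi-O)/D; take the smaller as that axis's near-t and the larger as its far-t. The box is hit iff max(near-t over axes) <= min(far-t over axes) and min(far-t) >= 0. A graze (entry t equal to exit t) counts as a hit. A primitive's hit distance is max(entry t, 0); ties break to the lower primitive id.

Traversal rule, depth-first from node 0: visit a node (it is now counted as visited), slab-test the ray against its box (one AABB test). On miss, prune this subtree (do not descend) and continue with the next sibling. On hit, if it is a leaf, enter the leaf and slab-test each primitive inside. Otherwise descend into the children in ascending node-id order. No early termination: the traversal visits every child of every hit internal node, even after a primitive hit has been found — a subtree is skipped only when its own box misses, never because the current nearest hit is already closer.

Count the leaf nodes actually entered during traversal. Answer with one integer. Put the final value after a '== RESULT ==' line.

Walk:
N0 x:[-11,6] y:[5,44/3] z:[13/3,49/3] -> hit [5,6], descend [4, 6]
  N4 x:[-19/2,6] y:[5,35/3] z:[13/3,25/3] -> hit [5,6], descend [1, 2]
    N1 x:[5/2,6] y:[5,35/3] z:[13/3,25/3] -> hit [5,6] leaf, test {P0(miss), P4(miss), P6(miss)}
    N2 x:[-19/2,-7/2] y:[23/3,11] z:[13/3,23/3] -> miss, prune
  N6 x:[-11,6] y:[11,44/3] z:[26/3,49/3] -> miss, prune

Visited [0, 4, 1, 2, 6]. Tests: 5 box, 1 leaf. Nearest: miss.

== RESULT ==
1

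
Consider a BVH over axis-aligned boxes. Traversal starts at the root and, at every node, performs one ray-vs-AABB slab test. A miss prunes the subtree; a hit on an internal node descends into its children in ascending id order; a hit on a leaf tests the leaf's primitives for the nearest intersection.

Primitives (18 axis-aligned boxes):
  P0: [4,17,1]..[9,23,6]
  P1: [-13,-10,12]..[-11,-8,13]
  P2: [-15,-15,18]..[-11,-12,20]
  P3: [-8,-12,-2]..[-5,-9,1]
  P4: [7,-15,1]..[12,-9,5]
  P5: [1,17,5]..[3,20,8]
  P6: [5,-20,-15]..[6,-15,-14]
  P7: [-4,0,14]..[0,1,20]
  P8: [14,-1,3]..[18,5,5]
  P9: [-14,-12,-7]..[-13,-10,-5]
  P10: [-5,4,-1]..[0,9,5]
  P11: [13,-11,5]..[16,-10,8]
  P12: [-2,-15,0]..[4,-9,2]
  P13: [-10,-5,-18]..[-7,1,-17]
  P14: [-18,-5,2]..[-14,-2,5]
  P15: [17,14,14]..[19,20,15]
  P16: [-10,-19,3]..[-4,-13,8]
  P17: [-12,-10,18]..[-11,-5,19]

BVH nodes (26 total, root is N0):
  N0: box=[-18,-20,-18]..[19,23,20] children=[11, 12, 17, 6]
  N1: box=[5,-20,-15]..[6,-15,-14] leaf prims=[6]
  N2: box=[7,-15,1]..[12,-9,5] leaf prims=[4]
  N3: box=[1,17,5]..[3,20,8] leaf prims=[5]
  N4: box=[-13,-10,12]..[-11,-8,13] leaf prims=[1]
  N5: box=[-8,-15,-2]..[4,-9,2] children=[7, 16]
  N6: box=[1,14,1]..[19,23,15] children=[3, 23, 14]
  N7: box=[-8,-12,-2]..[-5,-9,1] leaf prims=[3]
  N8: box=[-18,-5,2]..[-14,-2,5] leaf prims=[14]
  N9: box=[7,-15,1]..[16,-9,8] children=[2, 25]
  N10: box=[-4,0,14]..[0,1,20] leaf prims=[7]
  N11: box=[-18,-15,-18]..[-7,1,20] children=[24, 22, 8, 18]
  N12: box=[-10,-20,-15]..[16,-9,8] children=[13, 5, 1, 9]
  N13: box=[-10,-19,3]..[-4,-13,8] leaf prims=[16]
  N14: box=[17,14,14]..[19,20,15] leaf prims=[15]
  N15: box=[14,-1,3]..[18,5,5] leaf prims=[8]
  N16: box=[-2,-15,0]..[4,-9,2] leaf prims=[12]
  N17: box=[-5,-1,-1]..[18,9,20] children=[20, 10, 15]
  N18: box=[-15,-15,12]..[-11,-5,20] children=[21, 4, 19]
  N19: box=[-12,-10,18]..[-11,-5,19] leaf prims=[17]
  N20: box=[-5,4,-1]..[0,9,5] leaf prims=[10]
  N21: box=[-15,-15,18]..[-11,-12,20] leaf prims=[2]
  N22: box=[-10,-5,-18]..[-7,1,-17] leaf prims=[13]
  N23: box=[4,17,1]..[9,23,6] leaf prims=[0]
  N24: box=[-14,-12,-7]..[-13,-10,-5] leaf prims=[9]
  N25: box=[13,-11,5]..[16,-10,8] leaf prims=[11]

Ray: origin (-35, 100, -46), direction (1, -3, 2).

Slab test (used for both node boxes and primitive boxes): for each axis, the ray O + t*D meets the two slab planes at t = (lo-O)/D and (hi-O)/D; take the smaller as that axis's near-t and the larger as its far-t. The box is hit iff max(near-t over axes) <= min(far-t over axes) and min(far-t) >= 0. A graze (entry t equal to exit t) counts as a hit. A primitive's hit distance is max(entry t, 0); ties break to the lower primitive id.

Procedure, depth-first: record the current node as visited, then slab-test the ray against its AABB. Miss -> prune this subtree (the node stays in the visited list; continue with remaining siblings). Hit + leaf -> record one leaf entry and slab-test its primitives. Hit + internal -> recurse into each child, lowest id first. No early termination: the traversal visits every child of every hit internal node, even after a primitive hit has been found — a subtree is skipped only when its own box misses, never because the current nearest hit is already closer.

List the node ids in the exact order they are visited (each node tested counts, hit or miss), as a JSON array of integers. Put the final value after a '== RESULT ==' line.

Walk:
N0 x:[17,54] y:[77/3,40] z:[14,33] -> hit [77/3,33], descend [6, 11, 12, 17]
  N6 x:[36,54] y:[77/3,86/3] z:[47/2,61/2] -> miss, prune
  N11 x:[17,28] y:[33,115/3] z:[14,33] -> miss, prune
  N12 x:[25,51] y:[109/3,40] z:[31/2,27] -> miss, prune
  N17 x:[30,53] y:[91/3,101/3] z:[45/2,33] -> hit [91/3,33], descend [10, 15, 20]
    N10 x:[31,35] y:[33,100/3] z:[30,33] -> hit [33,33] leaf, test {P7@t=33}
    N15 x:[49,53] y:[95/3,101/3] z:[49/2,51/2] -> miss, prune
    N20 x:[30,35] y:[91/3,32] z:[45/2,51/2] -> miss, prune

Summary -> nodes [0, 6, 11, 12, 17, 10, 15, 20]; box-tests=8; leaf-entries=1; first=P7

== RESULT ==
[0, 6, 11, 12, 17, 10, 15, 20]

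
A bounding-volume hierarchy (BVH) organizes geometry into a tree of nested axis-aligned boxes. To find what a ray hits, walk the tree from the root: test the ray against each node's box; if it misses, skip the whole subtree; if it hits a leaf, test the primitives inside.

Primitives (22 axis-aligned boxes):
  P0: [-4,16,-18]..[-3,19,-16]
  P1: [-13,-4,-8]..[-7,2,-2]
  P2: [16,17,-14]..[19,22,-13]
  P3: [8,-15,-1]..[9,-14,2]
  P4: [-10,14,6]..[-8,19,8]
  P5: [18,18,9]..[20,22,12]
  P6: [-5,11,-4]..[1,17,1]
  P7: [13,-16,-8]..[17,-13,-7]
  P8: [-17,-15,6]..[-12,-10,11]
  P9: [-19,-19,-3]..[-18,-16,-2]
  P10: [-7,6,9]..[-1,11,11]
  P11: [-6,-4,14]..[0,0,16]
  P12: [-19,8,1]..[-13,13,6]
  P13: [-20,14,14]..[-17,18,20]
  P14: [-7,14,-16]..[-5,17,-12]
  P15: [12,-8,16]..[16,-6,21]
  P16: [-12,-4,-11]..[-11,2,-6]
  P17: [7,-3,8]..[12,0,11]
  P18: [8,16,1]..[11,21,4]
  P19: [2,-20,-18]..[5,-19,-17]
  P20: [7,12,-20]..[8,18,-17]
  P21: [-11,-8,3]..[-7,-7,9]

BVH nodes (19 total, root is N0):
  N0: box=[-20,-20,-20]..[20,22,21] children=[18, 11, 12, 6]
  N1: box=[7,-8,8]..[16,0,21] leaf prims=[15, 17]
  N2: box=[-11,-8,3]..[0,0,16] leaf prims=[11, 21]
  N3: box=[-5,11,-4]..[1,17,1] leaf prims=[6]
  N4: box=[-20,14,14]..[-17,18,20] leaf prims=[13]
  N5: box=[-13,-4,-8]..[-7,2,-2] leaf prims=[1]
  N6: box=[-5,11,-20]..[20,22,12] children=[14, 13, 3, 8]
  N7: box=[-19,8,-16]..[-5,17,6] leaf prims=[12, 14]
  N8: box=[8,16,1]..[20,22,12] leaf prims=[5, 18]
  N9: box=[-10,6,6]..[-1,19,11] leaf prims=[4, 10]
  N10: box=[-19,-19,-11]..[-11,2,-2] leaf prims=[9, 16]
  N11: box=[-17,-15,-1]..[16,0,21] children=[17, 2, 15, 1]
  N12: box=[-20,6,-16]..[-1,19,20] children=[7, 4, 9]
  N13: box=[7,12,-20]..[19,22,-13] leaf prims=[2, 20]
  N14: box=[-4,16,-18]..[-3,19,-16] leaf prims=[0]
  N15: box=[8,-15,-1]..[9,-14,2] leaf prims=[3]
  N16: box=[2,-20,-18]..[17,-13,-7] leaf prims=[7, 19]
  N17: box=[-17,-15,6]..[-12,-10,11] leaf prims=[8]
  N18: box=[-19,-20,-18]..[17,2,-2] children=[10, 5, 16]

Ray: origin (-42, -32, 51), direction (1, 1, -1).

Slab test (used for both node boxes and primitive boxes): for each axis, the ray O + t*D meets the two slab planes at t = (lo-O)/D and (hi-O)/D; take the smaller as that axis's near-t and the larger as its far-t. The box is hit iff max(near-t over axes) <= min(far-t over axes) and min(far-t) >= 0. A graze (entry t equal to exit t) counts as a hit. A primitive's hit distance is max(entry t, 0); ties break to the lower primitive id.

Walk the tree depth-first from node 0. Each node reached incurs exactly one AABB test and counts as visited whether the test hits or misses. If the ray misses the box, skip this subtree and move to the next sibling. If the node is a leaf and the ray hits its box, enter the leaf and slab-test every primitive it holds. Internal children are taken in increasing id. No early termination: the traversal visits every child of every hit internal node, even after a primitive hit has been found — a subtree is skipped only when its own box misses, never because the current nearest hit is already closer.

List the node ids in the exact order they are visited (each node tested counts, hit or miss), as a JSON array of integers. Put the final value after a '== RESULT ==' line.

Walk:
N0 x:[22,62] y:[12,54] z:[30,71] -> hit [30,54], descend [6, 11, 12, 18]
  N6 x:[37,62] y:[43,54] z:[39,71] -> hit [43,54], descend [3, 8, 13, 14]
    N3 x:[37,43] y:[43,49] z:[50,55] -> miss, prune
    N8 x:[50,62] y:[48,54] z:[39,50] -> hit [50,50] leaf, test {P5(miss), P18@t=50}
    N13 x:[49,61] y:[44,54] z:[64,71] -> miss, prune
    N14 x:[38,39] y:[48,51] z:[67,69] -> miss, prune
  N11 x:[25,58] y:[17,32] z:[30,52] -> hit [30,32], descend [1, 2, 15, 17]
    N1 x:[49,58] y:[24,32] z:[30,43] -> miss, prune
    N2 x:[31,42] y:[24,32] z:[35,48] -> miss, prune
    N15 x:[50,51] y:[17,18] z:[49,52] -> miss, prune
    N17 x:[25,30] y:[17,22] z:[40,45] -> miss, prune
  N12 x:[22,41] y:[38,51] z:[31,67] -> hit [38,41], descend [4, 7, 9]
    N4 x:[22,25] y:[46,50] z:[31,37] -> miss, prune
    N7 x:[23,37] y:[40,49] z:[45,67] -> miss, prune
    N9 x:[32,41] y:[38,51] z:[40,45] -> hit [40,41] leaf, test {P4(miss), P10@t=40}
  N18 x:[23,59] y:[12,34] z:[53,69] -> miss, prune

16 AABB tests over nodes [0, 6, 3, 8, 13, 14, 11, 1, 2, 15, 17, 12, 4, 7, 9, 18]; 2 leaves entered; closest P10.

== RESULT ==
[0, 6, 3, 8, 13, 14, 11, 1, 2, 15, 17, 12, 4, 7, 9, 18]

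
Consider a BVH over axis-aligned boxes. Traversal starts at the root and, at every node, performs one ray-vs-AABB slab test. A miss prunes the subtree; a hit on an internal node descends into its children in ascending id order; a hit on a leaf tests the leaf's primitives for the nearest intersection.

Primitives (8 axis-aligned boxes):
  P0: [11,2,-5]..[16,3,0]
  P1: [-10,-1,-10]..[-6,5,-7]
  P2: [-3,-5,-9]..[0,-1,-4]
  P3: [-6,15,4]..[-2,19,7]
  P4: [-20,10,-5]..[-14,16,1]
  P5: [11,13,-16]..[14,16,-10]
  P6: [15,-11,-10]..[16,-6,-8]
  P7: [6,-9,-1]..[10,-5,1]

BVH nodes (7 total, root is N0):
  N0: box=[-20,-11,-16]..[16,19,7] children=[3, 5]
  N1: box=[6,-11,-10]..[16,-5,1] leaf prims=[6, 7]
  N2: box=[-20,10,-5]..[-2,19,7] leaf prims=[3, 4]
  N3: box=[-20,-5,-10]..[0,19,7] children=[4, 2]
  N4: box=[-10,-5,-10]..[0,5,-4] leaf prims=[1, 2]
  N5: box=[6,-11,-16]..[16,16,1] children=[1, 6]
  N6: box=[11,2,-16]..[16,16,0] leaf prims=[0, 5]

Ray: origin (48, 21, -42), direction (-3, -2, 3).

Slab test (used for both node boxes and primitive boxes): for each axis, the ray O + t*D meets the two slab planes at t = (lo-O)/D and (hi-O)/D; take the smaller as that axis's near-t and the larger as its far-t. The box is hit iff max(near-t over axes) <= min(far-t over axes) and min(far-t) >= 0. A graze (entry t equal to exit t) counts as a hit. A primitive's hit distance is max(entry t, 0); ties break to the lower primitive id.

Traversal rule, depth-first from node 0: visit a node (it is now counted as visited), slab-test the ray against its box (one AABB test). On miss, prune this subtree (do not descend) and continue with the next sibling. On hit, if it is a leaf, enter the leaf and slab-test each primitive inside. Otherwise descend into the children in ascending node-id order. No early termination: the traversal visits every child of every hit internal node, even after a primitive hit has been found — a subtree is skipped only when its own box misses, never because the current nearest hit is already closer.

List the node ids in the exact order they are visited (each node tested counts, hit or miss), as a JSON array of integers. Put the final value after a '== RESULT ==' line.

Walk:
N0 x:[32/3,68/3] y:[1,16] z:[26/3,49/3] -> hit [32/3,16], descend [3, 5]
  N3 x:[16,68/3] y:[1,13] z:[32/3,49/3] -> miss, prune
  N5 x:[32/3,14] y:[5/2,16] z:[26/3,43/3] -> hit [32/3,14], descend [1, 6]
    N1 x:[32/3,14] y:[13,16] z:[32/3,43/3] -> hit [13,14] leaf, test {P6(miss), P7@t=41/3}
    N6 x:[32/3,37/3] y:[5/2,19/2] z:[26/3,14] -> miss, prune

5 AABB tests over nodes [0, 3, 5, 1, 6]; 1 leaf entered; closest P7.

== RESULT ==
[0, 3, 5, 1, 6]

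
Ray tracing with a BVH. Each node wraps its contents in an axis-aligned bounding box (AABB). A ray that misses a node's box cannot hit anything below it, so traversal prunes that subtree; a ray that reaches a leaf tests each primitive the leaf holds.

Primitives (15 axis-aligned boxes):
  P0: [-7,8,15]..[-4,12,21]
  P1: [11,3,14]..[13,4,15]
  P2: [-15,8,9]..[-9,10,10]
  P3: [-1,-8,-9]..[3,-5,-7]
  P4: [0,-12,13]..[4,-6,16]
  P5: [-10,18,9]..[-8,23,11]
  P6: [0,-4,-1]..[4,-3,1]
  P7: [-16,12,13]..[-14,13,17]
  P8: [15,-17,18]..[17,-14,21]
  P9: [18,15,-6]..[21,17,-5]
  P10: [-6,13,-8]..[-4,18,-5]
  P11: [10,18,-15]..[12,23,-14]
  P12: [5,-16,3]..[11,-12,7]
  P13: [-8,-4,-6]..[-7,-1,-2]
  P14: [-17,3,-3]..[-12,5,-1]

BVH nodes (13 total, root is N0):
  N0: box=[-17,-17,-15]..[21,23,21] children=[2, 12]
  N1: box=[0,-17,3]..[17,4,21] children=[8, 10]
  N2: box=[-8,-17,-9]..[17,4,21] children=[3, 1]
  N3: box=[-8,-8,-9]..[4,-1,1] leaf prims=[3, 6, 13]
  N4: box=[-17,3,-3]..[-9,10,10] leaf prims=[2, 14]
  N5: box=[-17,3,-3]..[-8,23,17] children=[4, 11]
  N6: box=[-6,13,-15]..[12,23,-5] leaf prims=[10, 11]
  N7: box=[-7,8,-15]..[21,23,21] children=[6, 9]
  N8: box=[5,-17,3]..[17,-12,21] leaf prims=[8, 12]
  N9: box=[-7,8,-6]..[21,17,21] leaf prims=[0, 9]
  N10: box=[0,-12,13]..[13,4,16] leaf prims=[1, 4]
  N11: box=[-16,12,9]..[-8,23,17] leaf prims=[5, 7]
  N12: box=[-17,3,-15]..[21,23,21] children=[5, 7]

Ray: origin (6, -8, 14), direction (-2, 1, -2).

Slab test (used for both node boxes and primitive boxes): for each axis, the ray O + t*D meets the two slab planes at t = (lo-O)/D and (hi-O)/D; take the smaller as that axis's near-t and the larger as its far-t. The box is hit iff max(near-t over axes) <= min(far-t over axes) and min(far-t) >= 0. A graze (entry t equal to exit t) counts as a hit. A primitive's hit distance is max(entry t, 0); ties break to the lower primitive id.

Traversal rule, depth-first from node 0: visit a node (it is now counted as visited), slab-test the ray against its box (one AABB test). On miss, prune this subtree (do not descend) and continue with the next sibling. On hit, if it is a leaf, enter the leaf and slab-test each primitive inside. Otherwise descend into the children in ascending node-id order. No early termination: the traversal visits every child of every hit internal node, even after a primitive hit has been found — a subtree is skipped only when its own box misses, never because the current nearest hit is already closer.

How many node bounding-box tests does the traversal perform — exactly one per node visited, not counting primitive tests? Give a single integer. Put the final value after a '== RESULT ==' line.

Walk:
N0 x:[-15/2,23/2] y:[-9,31] z:[-7/2,29/2] -> hit [-7/2,23/2], descend [2, 12]
  N2 x:[-11/2,7] y:[-9,12] z:[-7/2,23/2] -> hit [-7/2,7], descend [1, 3]
    N1 x:[-11/2,3] y:[-9,12] z:[-7/2,11/2] -> hit [-7/2,3], descend [8, 10]
      N8 x:[-11/2,1/2] y:[-9,-4] z:[-7/2,11/2] -> miss, prune
      N10 x:[-7/2,3] y:[-4,12] z:[-1,1/2] -> hit [-1,1/2] leaf, test {P1(miss), P4(miss)}
    N3 x:[1,7] y:[0,7] z:[13/2,23/2] -> hit [13/2,7] leaf, test {P3(miss), P6(miss), P13(miss)}
  N12 x:[-15/2,23/2] y:[11,31] z:[-7/2,29/2] -> hit [11,23/2], descend [5, 7]
    N5 x:[7,23/2] y:[11,31] z:[-3/2,17/2] -> miss, prune
    N7 x:[-15/2,13/2] y:[16,31] z:[-7/2,29/2] -> miss, prune

Visited [0, 2, 1, 8, 10, 3, 12, 5, 7]. Tests: 9 box, 2 leaf. Nearest: miss.

== RESULT ==
9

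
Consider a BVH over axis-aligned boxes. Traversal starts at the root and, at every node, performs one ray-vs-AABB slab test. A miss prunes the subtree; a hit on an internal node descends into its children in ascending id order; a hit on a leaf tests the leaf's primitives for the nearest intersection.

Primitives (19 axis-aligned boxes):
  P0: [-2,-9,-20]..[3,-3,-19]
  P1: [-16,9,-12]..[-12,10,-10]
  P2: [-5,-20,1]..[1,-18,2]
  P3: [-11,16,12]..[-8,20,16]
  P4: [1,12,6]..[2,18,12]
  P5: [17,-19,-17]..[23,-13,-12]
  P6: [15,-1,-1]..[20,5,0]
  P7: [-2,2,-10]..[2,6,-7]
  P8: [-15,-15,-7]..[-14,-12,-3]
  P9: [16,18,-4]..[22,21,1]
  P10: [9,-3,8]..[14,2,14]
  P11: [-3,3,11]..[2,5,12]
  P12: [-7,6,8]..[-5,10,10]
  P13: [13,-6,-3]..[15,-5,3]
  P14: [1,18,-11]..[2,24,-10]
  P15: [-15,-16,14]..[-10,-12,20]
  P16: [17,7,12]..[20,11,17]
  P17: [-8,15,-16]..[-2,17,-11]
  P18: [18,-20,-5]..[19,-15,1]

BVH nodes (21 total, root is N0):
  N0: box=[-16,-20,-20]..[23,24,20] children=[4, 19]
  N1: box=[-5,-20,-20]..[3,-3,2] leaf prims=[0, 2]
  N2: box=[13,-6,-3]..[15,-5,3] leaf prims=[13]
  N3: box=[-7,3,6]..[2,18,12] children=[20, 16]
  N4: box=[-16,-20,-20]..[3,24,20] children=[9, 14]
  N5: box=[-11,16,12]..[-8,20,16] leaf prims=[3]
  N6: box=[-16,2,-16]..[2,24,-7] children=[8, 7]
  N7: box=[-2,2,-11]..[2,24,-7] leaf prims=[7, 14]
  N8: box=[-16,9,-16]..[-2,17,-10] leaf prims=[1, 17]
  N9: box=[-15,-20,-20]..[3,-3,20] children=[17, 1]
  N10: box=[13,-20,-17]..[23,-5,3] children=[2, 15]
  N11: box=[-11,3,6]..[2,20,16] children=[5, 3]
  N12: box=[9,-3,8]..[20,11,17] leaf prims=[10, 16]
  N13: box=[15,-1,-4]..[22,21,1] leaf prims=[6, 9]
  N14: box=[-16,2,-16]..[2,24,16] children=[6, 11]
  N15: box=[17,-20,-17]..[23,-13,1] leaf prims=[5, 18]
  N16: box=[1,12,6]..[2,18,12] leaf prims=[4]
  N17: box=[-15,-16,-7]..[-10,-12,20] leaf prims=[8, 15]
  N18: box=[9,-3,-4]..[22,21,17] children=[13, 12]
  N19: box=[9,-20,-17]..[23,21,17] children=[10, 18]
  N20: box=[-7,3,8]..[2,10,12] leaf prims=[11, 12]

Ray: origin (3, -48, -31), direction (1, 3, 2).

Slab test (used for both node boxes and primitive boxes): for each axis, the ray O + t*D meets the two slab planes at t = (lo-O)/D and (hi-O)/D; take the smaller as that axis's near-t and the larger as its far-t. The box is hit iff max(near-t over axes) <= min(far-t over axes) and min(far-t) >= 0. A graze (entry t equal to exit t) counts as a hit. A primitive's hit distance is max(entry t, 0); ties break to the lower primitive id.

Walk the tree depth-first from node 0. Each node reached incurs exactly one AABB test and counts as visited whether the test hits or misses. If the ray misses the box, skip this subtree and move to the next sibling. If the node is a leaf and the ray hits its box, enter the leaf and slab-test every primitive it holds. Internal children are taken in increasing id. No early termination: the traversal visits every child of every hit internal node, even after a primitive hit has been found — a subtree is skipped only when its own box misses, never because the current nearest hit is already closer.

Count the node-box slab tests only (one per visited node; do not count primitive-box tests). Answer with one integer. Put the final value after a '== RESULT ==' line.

Walk:
N0 x:[-19,20] y:[28/3,24] z:[11/2,51/2] -> hit [28/3,20], descend [4, 19]
  N4 x:[-19,0] y:[28/3,24] z:[11/2,51/2] -> miss, prune
  N19 x:[6,20] y:[28/3,23] z:[7,24] -> hit [28/3,20], descend [10, 18]
    N10 x:[10,20] y:[28/3,43/3] z:[7,17] -> hit [10,43/3], descend [2, 15]
      N2 x:[10,12] y:[14,43/3] z:[14,17] -> miss, prune
      N15 x:[14,20] y:[28/3,35/3] z:[7,16] -> miss, prune
    N18 x:[6,19] y:[15,23] z:[27/2,24] -> hit [15,19], descend [12, 13]
      N12 x:[6,17] y:[15,59/3] z:[39/2,24] -> miss, prune
      N13 x:[12,19] y:[47/3,23] z:[27/2,16] -> hit [47/3,16] leaf, test {P6(miss), P9(miss)}

order=[0, 4, 19, 10, 2, 15, 18, 12, 13]  |boxes|=9  |leaves|=1  hit=miss

== RESULT ==
9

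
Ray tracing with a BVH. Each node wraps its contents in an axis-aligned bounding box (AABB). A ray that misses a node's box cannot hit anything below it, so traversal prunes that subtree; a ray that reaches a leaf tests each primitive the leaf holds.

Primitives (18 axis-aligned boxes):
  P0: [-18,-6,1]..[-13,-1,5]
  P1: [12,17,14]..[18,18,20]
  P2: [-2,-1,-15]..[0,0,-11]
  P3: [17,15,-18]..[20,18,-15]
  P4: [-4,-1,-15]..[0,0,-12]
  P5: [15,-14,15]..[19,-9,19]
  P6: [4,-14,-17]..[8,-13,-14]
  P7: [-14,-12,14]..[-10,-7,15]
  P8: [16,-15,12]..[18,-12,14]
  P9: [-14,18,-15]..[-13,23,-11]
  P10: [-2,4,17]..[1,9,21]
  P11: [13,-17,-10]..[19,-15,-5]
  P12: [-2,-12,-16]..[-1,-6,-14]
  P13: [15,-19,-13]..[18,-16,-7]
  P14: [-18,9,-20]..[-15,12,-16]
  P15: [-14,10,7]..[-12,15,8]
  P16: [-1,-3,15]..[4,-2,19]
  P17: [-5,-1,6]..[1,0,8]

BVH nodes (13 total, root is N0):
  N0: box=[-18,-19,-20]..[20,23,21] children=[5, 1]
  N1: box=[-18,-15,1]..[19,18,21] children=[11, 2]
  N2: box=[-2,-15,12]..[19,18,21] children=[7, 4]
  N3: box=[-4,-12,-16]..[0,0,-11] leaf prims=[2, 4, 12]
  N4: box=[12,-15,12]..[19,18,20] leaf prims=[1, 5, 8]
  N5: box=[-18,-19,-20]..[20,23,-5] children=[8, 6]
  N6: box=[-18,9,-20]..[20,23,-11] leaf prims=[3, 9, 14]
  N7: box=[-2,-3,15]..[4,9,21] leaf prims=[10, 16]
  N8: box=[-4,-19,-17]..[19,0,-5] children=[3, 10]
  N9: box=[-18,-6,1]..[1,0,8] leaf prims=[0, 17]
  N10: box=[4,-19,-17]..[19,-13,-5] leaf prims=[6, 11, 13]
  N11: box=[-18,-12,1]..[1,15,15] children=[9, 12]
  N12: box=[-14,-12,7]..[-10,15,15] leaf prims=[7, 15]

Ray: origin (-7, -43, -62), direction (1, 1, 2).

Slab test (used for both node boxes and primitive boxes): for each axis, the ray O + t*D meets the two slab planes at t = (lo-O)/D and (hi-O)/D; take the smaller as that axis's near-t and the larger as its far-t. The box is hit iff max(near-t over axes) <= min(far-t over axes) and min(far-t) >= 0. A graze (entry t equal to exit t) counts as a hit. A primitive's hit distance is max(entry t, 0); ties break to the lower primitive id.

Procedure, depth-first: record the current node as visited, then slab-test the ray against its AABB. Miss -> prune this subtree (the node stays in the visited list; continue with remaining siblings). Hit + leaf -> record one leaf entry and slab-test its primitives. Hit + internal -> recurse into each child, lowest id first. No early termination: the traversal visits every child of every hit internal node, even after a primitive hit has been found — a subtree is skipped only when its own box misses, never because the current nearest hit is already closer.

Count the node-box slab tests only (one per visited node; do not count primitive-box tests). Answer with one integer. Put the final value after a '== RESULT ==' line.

Walk:
N0 x:[-11,27] y:[24,66] z:[21,83/2] -> hit [24,27], descend [1, 5]
  N1 x:[-11,26] y:[28,61] z:[63/2,83/2] -> miss, prune
  N5 x:[-11,27] y:[24,66] z:[21,57/2] -> hit [24,27], descend [6, 8]
    N6 x:[-11,27] y:[52,66] z:[21,51/2] -> miss, prune
    N8 x:[3,26] y:[24,43] z:[45/2,57/2] -> hit [24,26], descend [3, 10]
      N3 x:[3,7] y:[31,43] z:[23,51/2] -> miss, prune
      N10 x:[11,26] y:[24,30] z:[45/2,57/2] -> hit [24,26] leaf, test {P6(miss), P11@t=26, P13@t=49/2}

Visited [0, 1, 5, 6, 8, 3, 10]. Tests: 7 box, 1 leaf. Nearest: P13.

== RESULT ==
7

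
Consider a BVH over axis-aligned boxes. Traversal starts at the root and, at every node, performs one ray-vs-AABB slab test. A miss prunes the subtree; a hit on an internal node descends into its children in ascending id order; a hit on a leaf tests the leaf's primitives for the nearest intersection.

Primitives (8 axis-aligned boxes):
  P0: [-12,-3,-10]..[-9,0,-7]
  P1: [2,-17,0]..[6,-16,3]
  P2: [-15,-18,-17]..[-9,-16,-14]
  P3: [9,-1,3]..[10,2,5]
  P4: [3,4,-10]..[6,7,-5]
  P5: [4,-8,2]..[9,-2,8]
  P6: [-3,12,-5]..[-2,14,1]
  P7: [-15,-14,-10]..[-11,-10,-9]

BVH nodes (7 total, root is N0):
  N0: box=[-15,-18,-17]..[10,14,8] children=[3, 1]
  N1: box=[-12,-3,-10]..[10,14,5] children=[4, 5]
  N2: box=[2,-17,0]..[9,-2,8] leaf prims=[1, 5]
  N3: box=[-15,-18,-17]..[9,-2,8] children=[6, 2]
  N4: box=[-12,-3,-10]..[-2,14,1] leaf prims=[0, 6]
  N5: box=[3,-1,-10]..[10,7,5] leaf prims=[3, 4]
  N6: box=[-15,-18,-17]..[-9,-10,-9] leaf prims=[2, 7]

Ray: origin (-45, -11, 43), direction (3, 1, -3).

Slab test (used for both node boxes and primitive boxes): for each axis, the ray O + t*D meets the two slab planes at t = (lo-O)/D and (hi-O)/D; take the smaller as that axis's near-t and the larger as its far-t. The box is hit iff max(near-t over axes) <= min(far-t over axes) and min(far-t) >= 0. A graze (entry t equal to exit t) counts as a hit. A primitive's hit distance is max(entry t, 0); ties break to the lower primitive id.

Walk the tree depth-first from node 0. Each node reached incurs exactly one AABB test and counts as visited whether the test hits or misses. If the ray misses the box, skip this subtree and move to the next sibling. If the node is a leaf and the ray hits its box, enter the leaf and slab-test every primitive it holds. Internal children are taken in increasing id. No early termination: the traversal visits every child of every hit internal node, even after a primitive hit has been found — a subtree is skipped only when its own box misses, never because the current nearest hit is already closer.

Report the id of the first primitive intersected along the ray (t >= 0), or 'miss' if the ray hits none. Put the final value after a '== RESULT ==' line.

Trace the traversal:
N0 x:[10,55/3] y:[-7,25] z:[35/3,20] -> hit [35/3,55/3], descend [1, 3]
  N1 x:[11,55/3] y:[8,25] z:[38/3,53/3] -> hit [38/3,53/3], descend [4, 5]
    N4 x:[11,43/3] y:[8,25] z:[14,53/3] -> hit [14,43/3] leaf, test {P0(miss), P6(miss)}
    N5 x:[16,55/3] y:[10,18] z:[38/3,53/3] -> hit [16,53/3] leaf, test {P3(miss), P4@t=16}
  N3 x:[10,18] y:[-7,9] z:[35/3,20] -> miss, prune

Visited [0, 1, 4, 5, 3]. Tests: 5 box, 2 leaf. Nearest: P4.

== RESULT ==
4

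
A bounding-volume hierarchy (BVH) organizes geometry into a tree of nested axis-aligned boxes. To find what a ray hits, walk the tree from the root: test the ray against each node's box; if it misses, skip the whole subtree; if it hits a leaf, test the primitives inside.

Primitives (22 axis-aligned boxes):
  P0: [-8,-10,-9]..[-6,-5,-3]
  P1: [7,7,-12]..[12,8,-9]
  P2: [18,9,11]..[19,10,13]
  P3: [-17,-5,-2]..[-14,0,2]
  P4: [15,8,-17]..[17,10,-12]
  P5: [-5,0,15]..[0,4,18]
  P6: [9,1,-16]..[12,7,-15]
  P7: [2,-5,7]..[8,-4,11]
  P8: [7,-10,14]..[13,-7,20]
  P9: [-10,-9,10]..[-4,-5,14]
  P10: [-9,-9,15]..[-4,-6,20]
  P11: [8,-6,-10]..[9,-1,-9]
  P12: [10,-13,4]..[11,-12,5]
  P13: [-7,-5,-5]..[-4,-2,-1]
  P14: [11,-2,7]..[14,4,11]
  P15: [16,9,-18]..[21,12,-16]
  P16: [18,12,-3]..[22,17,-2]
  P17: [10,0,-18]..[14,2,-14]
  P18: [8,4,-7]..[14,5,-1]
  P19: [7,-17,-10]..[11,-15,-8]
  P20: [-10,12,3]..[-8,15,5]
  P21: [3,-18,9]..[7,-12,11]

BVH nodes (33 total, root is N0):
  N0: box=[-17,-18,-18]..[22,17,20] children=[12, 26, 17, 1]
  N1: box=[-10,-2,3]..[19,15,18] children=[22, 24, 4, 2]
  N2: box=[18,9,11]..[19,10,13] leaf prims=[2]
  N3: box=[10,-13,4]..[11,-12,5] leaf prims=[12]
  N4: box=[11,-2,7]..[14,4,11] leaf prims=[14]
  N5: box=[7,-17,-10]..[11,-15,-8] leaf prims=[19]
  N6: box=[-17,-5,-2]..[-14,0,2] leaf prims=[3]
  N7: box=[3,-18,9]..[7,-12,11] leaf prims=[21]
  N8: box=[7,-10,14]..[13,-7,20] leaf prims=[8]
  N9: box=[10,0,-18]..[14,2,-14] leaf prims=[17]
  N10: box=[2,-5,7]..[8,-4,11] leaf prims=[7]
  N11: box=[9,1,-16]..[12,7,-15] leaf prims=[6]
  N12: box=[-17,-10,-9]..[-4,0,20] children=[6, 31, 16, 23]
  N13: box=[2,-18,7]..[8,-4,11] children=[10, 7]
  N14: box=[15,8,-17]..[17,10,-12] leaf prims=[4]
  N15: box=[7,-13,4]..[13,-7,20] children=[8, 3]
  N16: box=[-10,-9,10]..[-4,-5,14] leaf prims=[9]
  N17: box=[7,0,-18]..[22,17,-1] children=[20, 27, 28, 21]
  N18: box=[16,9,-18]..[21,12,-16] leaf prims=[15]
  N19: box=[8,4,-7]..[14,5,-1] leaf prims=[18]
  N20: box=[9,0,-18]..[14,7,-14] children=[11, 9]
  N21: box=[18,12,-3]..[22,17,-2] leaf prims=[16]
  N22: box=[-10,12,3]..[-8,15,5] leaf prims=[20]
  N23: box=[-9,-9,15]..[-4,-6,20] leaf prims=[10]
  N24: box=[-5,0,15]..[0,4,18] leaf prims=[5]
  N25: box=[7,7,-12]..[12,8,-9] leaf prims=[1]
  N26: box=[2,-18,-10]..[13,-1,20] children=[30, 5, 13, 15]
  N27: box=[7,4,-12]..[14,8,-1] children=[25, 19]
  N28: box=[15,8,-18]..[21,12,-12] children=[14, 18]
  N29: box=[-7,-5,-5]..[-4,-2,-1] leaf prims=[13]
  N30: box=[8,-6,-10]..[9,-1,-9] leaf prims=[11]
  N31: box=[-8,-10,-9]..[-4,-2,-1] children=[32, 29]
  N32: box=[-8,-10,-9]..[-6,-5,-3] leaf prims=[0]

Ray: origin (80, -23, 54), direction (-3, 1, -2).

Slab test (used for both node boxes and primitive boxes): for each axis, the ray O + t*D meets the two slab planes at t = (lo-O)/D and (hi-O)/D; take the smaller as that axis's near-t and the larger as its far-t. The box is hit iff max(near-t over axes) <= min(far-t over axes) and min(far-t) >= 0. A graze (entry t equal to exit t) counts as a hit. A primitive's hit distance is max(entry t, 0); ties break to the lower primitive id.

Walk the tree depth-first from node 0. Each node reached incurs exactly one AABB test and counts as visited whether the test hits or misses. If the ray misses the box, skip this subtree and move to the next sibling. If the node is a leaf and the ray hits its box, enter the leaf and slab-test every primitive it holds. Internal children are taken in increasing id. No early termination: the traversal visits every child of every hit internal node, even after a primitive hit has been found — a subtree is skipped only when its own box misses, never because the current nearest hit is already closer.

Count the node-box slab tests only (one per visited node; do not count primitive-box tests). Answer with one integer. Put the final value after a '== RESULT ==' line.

Trace the traversal:
N0 x:[58/3,97/3] y:[5,40] z:[17,36] -> hit [58/3,97/3], descend [1, 12, 17, 26]
  N1 x:[61/3,30] y:[21,38] z:[18,51/2] -> hit [21,51/2], descend [2, 4, 22, 24]
    N2 x:[61/3,62/3] y:[32,33] z:[41/2,43/2] -> miss, prune
    N4 x:[22,23] y:[21,27] z:[43/2,47/2] -> hit [22,23] leaf, test {P14@t=22}
    N22 x:[88/3,30] y:[35,38] z:[49/2,51/2] -> miss, prune
    N24 x:[80/3,85/3] y:[23,27] z:[18,39/2] -> miss, prune
  N12 x:[28,97/3] y:[13,23] z:[17,63/2] -> miss, prune
  N17 x:[58/3,73/3] y:[23,40] z:[55/2,36] -> miss, prune
  N26 x:[67/3,26] y:[5,22] z:[17,32] -> miss, prune

Visited [0, 1, 2, 4, 22, 24, 12, 17, 26]. Tests: 9 box, 1 leaf. Nearest: P14.

== RESULT ==
9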